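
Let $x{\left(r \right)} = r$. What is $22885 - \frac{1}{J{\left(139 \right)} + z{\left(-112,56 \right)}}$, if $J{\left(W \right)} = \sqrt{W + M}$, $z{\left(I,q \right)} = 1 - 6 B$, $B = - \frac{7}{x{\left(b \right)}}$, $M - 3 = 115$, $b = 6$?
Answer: $\frac{4416813}{193} - \frac{\sqrt{257}}{193} \approx 22885.0$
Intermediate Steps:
$M = 118$ ($M = 3 + 115 = 118$)
$B = - \frac{7}{6} \approx -1.1667$
$z{\left(I,q \right)} = 8$ ($z{\left(I,q \right)} = 1 - -7 = 1 + 7 = 8$)
$J{\left(W \right)} = \sqrt{118 + W}$ ($J{\left(W \right)} = \sqrt{W + 118} = \sqrt{118 + W}$)
$22885 - \frac{1}{J{\left(139 \right)} + z{\left(-112,56 \right)}} = 22885 - \frac{1}{\sqrt{118 + 139} + 8} = 22885 - \frac{1}{\sqrt{257} + 8} = 22885 - \frac{1}{8 + \sqrt{257}}$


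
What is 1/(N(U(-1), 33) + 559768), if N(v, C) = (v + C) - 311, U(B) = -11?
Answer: 1/559479 ≈ 1.7874e-6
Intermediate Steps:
N(v, C) = -311 + C + v (N(v, C) = (C + v) - 311 = -311 + C + v)
1/(N(U(-1), 33) + 559768) = 1/((-311 + 33 - 11) + 559768) = 1/(-289 + 559768) = 1/559479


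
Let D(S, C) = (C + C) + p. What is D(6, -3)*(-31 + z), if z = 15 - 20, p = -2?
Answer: 288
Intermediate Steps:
z = -5
D(S, C) = -2 + 2*C (D(S, C) = (C + C) - 2 = 2*C - 2 = -2 + 2*C)
D(6, -3)*(-31 + z) = (-2 + 2*(-3))*(-31 - 5) = (-2 - 6)*(-36) = -8*(-36) = 288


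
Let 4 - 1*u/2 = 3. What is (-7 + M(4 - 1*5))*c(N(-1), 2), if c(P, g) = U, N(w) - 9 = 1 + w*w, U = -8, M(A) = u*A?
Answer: 72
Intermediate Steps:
u = 2 (u = 8 - 2*3 = 8 - 6 = 2)
M(A) = 2*A
N(w) = 10 + w**2 (N(w) = 9 + (1 + w*w) = 9 + (1 + w**2) = 10 + w**2)
c(P, g) = -8
(-7 + M(4 - 1*5))*c(N(-1), 2) = (-7 + 2*(4 - 1*5))*(-8) = (-7 + 2*(4 - 5))*(-8) = (-7 + 2*(-1))*(-8) = (-7 - 2)*(-8) = -9*(-8) = 72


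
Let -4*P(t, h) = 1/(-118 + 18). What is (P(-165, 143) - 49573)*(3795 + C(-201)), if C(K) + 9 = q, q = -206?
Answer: -3549426621/20 ≈ -1.7747e+8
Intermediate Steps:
C(K) = -215 (C(K) = -9 - 206 = -215)
P(t, h) = 1/400 (P(t, h) = -1/(4*(-118 + 18)) = -¼/(-100) = -¼*(-1/100) = 1/400)
(P(-165, 143) - 49573)*(3795 + C(-201)) = (1/400 - 49573)*(3795 - 215) = -19829199/400*3580 = -3549426621/20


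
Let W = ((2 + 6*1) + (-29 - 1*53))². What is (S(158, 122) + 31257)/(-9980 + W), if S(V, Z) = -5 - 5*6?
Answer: -15611/2252 ≈ -6.9321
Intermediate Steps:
S(V, Z) = -35 (S(V, Z) = -5 - 30 = -35)
W = 5476 (W = ((2 + 6) + (-29 - 53))² = (8 - 82)² = (-74)² = 5476)
(S(158, 122) + 31257)/(-9980 + W) = (-35 + 31257)/(-9980 + 5476) = 31222/(-4504) = 31222*(-1/4504) = -15611/2252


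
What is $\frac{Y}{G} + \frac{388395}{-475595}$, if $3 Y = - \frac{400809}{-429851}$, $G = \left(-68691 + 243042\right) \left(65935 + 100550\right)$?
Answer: $- \frac{969217217633543590058}{1186819764998182552215} \approx -0.81665$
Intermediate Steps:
$G = 29026826235$ ($G = 174351 \cdot 166485 = 29026826235$)
$Y = \frac{133603}{429851}$ ($Y = \frac{\left(-400809\right) \frac{1}{-429851}}{3} = \frac{\left(-400809\right) \left(- \frac{1}{429851}\right)}{3} = \frac{1}{3} \cdot \frac{400809}{429851} = \frac{133603}{429851} \approx 0.31081$)
$\frac{Y}{G} + \frac{388395}{-475595} = \frac{133603}{429851 \cdot 29026826235} + \frac{388395}{-475595} = \frac{133603}{429851} \cdot \frac{1}{29026826235} + 388395 \left(- \frac{1}{475595}\right) = \frac{133603}{12477210283940985} - \frac{77679}{95119} = - \frac{969217217633543590058}{1186819764998182552215}$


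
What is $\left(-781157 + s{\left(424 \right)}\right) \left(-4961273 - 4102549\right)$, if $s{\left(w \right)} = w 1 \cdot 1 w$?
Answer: $5450810338182$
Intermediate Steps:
$s{\left(w \right)} = w^{2}$ ($s{\left(w \right)} = w 1 w = w w = w^{2}$)
$\left(-781157 + s{\left(424 \right)}\right) \left(-4961273 - 4102549\right) = \left(-781157 + 424^{2}\right) \left(-4961273 - 4102549\right) = \left(-781157 + 179776\right) \left(-9063822\right) = \left(-601381\right) \left(-9063822\right) = 5450810338182$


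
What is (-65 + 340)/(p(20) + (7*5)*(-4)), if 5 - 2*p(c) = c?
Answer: -110/59 ≈ -1.8644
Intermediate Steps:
p(c) = 5/2 - c/2
(-65 + 340)/(p(20) + (7*5)*(-4)) = (-65 + 340)/((5/2 - ½*20) + (7*5)*(-4)) = 275/((5/2 - 10) + 35*(-4)) = 275/(-15/2 - 140) = 275/(-295/2) = 275*(-2/295) = -110/59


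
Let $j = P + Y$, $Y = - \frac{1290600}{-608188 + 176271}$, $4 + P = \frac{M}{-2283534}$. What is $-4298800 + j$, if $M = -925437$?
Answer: $- \frac{1413298268959150661}{328765718226} \approx -4.2988 \cdot 10^{6}$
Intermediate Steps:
$P = - \frac{2736233}{761178}$ ($P = -4 - \frac{925437}{-2283534} = -4 - - \frac{308479}{761178} = -4 + \frac{308479}{761178} = - \frac{2736233}{761178} \approx -3.5947$)
$Y = \frac{1290600}{431917}$ ($Y = - \frac{1290600}{-431917} = \left(-1290600\right) \left(- \frac{1}{431917}\right) = \frac{1290600}{431917} \approx 2.9881$)
$j = - \frac{199449221861}{328765718226}$ ($j = - \frac{2736233}{761178} + \frac{1290600}{431917} = - \frac{199449221861}{328765718226} \approx -0.60666$)
$-4298800 + j = -4298800 - \frac{199449221861}{328765718226} = - \frac{1413298268959150661}{328765718226}$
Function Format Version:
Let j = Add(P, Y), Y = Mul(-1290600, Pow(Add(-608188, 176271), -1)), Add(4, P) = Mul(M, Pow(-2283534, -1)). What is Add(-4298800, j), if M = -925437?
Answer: Rational(-1413298268959150661, 328765718226) ≈ -4.2988e+6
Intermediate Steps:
P = Rational(-2736233, 761178) (P = Add(-4, Mul(-925437, Pow(-2283534, -1))) = Add(-4, Mul(-925437, Rational(-1, 2283534))) = Add(-4, Rational(308479, 761178)) = Rational(-2736233, 761178) ≈ -3.5947)
Y = Rational(1290600, 431917) (Y = Mul(-1290600, Pow(-431917, -1)) = Mul(-1290600, Rational(-1, 431917)) = Rational(1290600, 431917) ≈ 2.9881)
j = Rational(-199449221861, 328765718226) (j = Add(Rational(-2736233, 761178), Rational(1290600, 431917)) = Rational(-199449221861, 328765718226) ≈ -0.60666)
Add(-4298800, j) = Add(-4298800, Rational(-199449221861, 328765718226)) = Rational(-1413298268959150661, 328765718226)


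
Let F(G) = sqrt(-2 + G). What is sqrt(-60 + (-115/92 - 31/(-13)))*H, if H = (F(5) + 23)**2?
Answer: I*sqrt(39793)*(23 + sqrt(3))**2/26 ≈ 4693.0*I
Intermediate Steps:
H = (23 + sqrt(3))**2 (H = (sqrt(-2 + 5) + 23)**2 = (sqrt(3) + 23)**2 = (23 + sqrt(3))**2 ≈ 611.67)
sqrt(-60 + (-115/92 - 31/(-13)))*H = sqrt(-60 + (-115/92 - 31/(-13)))*(23 + sqrt(3))**2 = sqrt(-60 + (-115*1/92 - 31*(-1/13)))*(23 + sqrt(3))**2 = sqrt(-60 + (-5/4 + 31/13))*(23 + sqrt(3))**2 = sqrt(-60 + 59/52)*(23 + sqrt(3))**2 = sqrt(-3061/52)*(23 + sqrt(3))**2 = (I*sqrt(39793)/26)*(23 + sqrt(3))**2 = I*sqrt(39793)*(23 + sqrt(3))**2/26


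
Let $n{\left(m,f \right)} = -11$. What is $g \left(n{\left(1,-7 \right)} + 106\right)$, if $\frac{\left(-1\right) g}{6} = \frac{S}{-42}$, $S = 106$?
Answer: $\frac{10070}{7} \approx 1438.6$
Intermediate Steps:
$g = \frac{106}{7}$ ($g = - 6 \frac{106}{-42} = - 6 \cdot 106 \left(- \frac{1}{42}\right) = \left(-6\right) \left(- \frac{53}{21}\right) = \frac{106}{7} \approx 15.143$)
$g \left(n{\left(1,-7 \right)} + 106\right) = \frac{106 \left(-11 + 106\right)}{7} = \frac{106}{7} \cdot 95 = \frac{10070}{7}$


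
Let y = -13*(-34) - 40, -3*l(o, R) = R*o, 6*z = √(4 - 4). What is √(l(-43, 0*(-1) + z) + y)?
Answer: √402 ≈ 20.050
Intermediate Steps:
z = 0 (z = √(4 - 4)/6 = √0/6 = (⅙)*0 = 0)
l(o, R) = -R*o/3
y = 402 (y = 442 - 40 = 402)
√(l(-43, 0*(-1) + z) + y) = √(-⅓*(0*(-1) + 0)*(-43) + 402) = √(-⅓*(0 + 0)*(-43) + 402) = √(-⅓*0*(-43) + 402) = √(0 + 402) = √402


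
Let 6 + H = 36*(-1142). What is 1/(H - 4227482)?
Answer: -1/4268600 ≈ -2.3427e-7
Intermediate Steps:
H = -41118 (H = -6 + 36*(-1142) = -6 - 41112 = -41118)
1/(H - 4227482) = 1/(-41118 - 4227482) = 1/(-4268600) = -1/4268600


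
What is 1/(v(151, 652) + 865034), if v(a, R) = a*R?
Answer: 1/963486 ≈ 1.0379e-6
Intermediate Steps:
v(a, R) = R*a
1/(v(151, 652) + 865034) = 1/(652*151 + 865034) = 1/(98452 + 865034) = 1/963486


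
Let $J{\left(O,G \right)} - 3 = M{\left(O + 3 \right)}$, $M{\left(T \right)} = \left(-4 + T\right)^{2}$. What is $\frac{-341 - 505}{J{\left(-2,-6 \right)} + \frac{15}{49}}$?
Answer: $- \frac{4606}{67} \approx -68.746$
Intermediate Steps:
$J{\left(O,G \right)} = 3 + \left(-1 + O\right)^{2}$ ($J{\left(O,G \right)} = 3 + \left(-4 + \left(O + 3\right)\right)^{2} = 3 + \left(-4 + \left(3 + O\right)\right)^{2} = 3 + \left(-1 + O\right)^{2}$)
$\frac{-341 - 505}{J{\left(-2,-6 \right)} + \frac{15}{49}} = \frac{-341 - 505}{\left(3 + \left(-1 - 2\right)^{2}\right) + \frac{15}{49}} = \frac{1}{\left(3 + \left(-3\right)^{2}\right) + 15 \cdot \frac{1}{49}} \left(-846\right) = \frac{1}{\left(3 + 9\right) + \frac{15}{49}} \left(-846\right) = \frac{1}{12 + \frac{15}{49}} \left(-846\right) = \frac{1}{\frac{603}{49}} \left(-846\right) = \frac{49}{603} \left(-846\right) = - \frac{4606}{67}$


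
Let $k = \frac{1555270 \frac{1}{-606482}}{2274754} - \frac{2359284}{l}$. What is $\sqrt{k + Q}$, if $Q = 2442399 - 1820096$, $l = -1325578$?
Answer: $\frac{\sqrt{130076378127879534161627270951224824575006}}{457190975803384346} \approx 788.86$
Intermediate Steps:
$Q = 622303$ ($Q = 2442399 - 1820096 = 622303$)
$k = \frac{813714976367974373}{457190975803384346}$ ($k = \frac{1555270 \frac{1}{-606482}}{2274754} - \frac{2359284}{-1325578} = 1555270 \left(- \frac{1}{606482}\right) \frac{1}{2274754} - - \frac{1179642}{662789} = \left(- \frac{777635}{303241}\right) \frac{1}{2274754} + \frac{1179642}{662789} = - \frac{777635}{689798677714} + \frac{1179642}{662789} = \frac{813714976367974373}{457190975803384346} \approx 1.7798$)
$\sqrt{k + Q} = \sqrt{\frac{813714976367974373}{457190975803384346} + 622303} = \sqrt{\frac{284512129530349856643211}{457190975803384346}} = \frac{\sqrt{130076378127879534161627270951224824575006}}{457190975803384346}$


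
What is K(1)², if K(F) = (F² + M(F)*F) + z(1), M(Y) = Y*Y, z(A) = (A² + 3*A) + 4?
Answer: 100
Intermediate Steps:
z(A) = 4 + A² + 3*A
M(Y) = Y²
K(F) = 8 + F² + F³ (K(F) = (F² + F²*F) + (4 + 1² + 3*1) = (F² + F³) + (4 + 1 + 3) = (F² + F³) + 8 = 8 + F² + F³)
K(1)² = (8 + 1² + 1³)² = (8 + 1 + 1)² = 10² = 100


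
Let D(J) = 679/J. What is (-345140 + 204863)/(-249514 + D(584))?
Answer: 81921768/145715497 ≈ 0.56220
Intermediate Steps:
(-345140 + 204863)/(-249514 + D(584)) = (-345140 + 204863)/(-249514 + 679/584) = -140277/(-249514 + 679*(1/584)) = -140277/(-249514 + 679/584) = -140277/(-145715497/584) = -140277*(-584/145715497) = 81921768/145715497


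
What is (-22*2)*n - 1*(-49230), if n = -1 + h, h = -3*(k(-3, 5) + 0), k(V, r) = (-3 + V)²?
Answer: 54026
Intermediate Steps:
h = -108 (h = -3*((-3 - 3)² + 0) = -3*((-6)² + 0) = -3*(36 + 0) = -3*36 = -108)
n = -109 (n = -1 - 108 = -109)
(-22*2)*n - 1*(-49230) = -22*2*(-109) - 1*(-49230) = -44*(-109) + 49230 = 4796 + 49230 = 54026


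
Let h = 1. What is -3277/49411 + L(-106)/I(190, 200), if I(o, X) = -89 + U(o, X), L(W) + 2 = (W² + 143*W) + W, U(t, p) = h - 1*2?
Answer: 19883140/444699 ≈ 44.711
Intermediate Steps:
U(t, p) = -1 (U(t, p) = 1 - 1*2 = 1 - 2 = -1)
L(W) = -2 + W² + 144*W (L(W) = -2 + ((W² + 143*W) + W) = -2 + (W² + 144*W) = -2 + W² + 144*W)
I(o, X) = -90 (I(o, X) = -89 - 1 = -90)
-3277/49411 + L(-106)/I(190, 200) = -3277/49411 + (-2 + (-106)² + 144*(-106))/(-90) = -3277*1/49411 + (-2 + 11236 - 15264)*(-1/90) = -3277/49411 - 4030*(-1/90) = -3277/49411 + 403/9 = 19883140/444699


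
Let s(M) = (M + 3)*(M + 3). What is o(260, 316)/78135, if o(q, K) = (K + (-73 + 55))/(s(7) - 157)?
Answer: -298/4453695 ≈ -6.6911e-5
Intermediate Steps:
s(M) = (3 + M)² (s(M) = (3 + M)*(3 + M) = (3 + M)²)
o(q, K) = 6/19 - K/57 (o(q, K) = (K + (-73 + 55))/((3 + 7)² - 157) = (K - 18)/(10² - 157) = (-18 + K)/(100 - 157) = (-18 + K)/(-57) = (-18 + K)*(-1/57) = 6/19 - K/57)
o(260, 316)/78135 = (6/19 - 1/57*316)/78135 = (6/19 - 316/57)*(1/78135) = -298/57*1/78135 = -298/4453695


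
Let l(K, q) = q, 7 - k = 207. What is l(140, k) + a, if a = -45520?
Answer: -45720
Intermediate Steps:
k = -200 (k = 7 - 1*207 = 7 - 207 = -200)
l(140, k) + a = -200 - 45520 = -45720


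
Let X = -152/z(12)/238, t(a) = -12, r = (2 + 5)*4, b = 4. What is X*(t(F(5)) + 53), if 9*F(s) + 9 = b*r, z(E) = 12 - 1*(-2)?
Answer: -1558/833 ≈ -1.8703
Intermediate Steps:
z(E) = 14 (z(E) = 12 + 2 = 14)
r = 28 (r = 7*4 = 28)
F(s) = 103/9 (F(s) = -1 + (4*28)/9 = -1 + (⅑)*112 = -1 + 112/9 = 103/9)
X = -38/833 (X = -152/14/238 = -152*1/14*(1/238) = -76/7*1/238 = -38/833 ≈ -0.045618)
X*(t(F(5)) + 53) = -38*(-12 + 53)/833 = -38/833*41 = -1558/833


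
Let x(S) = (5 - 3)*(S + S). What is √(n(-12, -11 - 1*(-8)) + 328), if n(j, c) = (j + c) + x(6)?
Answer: √337 ≈ 18.358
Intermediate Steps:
x(S) = 4*S (x(S) = 2*(2*S) = 4*S)
n(j, c) = 24 + c + j (n(j, c) = (j + c) + 4*6 = (c + j) + 24 = 24 + c + j)
√(n(-12, -11 - 1*(-8)) + 328) = √((24 + (-11 - 1*(-8)) - 12) + 328) = √((24 + (-11 + 8) - 12) + 328) = √((24 - 3 - 12) + 328) = √(9 + 328) = √337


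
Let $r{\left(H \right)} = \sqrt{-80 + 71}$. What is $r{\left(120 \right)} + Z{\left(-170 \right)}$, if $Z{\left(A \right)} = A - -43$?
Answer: $-127 + 3 i \approx -127.0 + 3.0 i$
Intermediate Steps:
$r{\left(H \right)} = 3 i$ ($r{\left(H \right)} = \sqrt{-9} = 3 i$)
$Z{\left(A \right)} = 43 + A$ ($Z{\left(A \right)} = A + 43 = 43 + A$)
$r{\left(120 \right)} + Z{\left(-170 \right)} = 3 i + \left(43 - 170\right) = 3 i - 127 = -127 + 3 i$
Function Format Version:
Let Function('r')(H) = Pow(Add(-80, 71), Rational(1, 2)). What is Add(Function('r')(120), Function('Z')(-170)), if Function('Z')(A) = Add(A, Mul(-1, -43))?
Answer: Add(-127, Mul(3, I)) ≈ Add(-127.00, Mul(3.0000, I))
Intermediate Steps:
Function('r')(H) = Mul(3, I) (Function('r')(H) = Pow(-9, Rational(1, 2)) = Mul(3, I))
Function('Z')(A) = Add(43, A) (Function('Z')(A) = Add(A, 43) = Add(43, A))
Add(Function('r')(120), Function('Z')(-170)) = Add(Mul(3, I), Add(43, -170)) = Add(Mul(3, I), -127) = Add(-127, Mul(3, I))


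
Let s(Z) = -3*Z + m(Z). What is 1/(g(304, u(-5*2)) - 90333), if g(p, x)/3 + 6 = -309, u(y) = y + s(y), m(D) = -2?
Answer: -1/91278 ≈ -1.0956e-5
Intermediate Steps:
s(Z) = -2 - 3*Z (s(Z) = -3*Z - 2 = -2 - 3*Z)
u(y) = -2 - 2*y (u(y) = y + (-2 - 3*y) = -2 - 2*y)
g(p, x) = -945 (g(p, x) = -18 + 3*(-309) = -18 - 927 = -945)
1/(g(304, u(-5*2)) - 90333) = 1/(-945 - 90333) = 1/(-91278) = -1/91278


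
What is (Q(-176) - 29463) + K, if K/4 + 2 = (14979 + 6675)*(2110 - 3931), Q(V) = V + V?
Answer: -157757559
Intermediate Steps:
Q(V) = 2*V
K = -157727744 (K = -8 + 4*((14979 + 6675)*(2110 - 3931)) = -8 + 4*(21654*(-1821)) = -8 + 4*(-39431934) = -8 - 157727736 = -157727744)
(Q(-176) - 29463) + K = (2*(-176) - 29463) - 157727744 = (-352 - 29463) - 157727744 = -29815 - 157727744 = -157757559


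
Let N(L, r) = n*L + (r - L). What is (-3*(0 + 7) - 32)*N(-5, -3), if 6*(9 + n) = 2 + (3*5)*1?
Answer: -10441/6 ≈ -1740.2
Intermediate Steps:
n = -37/6 (n = -9 + (2 + (3*5)*1)/6 = -9 + (2 + 15*1)/6 = -9 + (2 + 15)/6 = -9 + (⅙)*17 = -9 + 17/6 = -37/6 ≈ -6.1667)
N(L, r) = r - 43*L/6 (N(L, r) = -37*L/6 + (r - L) = r - 43*L/6)
(-3*(0 + 7) - 32)*N(-5, -3) = (-3*(0 + 7) - 32)*(-3 - 43/6*(-5)) = (-3*7 - 32)*(-3 + 215/6) = (-21 - 32)*(197/6) = -53*197/6 = -10441/6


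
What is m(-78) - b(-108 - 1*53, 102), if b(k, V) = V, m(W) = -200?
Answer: -302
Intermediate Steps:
m(-78) - b(-108 - 1*53, 102) = -200 - 1*102 = -200 - 102 = -302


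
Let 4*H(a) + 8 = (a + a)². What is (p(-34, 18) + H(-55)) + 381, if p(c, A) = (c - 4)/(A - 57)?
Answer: 132794/39 ≈ 3405.0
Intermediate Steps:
p(c, A) = (-4 + c)/(-57 + A)
H(a) = -2 + a² (H(a) = -2 + (a + a)²/4 = -2 + (2*a)²/4 = -2 + (4*a²)/4 = -2 + a²)
(p(-34, 18) + H(-55)) + 381 = ((-4 - 34)/(-57 + 18) + (-2 + (-55)²)) + 381 = (-38/(-39) + (-2 + 3025)) + 381 = (-1/39*(-38) + 3023) + 381 = (38/39 + 3023) + 381 = 117935/39 + 381 = 132794/39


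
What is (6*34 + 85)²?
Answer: 83521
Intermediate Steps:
(6*34 + 85)² = (204 + 85)² = 289² = 83521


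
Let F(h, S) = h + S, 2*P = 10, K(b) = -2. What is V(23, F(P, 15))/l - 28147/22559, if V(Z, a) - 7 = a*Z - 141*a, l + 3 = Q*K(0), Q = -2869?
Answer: -214504372/129375865 ≈ -1.6580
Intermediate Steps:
P = 5 (P = (½)*10 = 5)
F(h, S) = S + h
l = 5735 (l = -3 - 2869*(-2) = -3 + 5738 = 5735)
V(Z, a) = 7 - 141*a + Z*a (V(Z, a) = 7 + (a*Z - 141*a) = 7 + (Z*a - 141*a) = 7 + (-141*a + Z*a) = 7 - 141*a + Z*a)
V(23, F(P, 15))/l - 28147/22559 = (7 - 141*(15 + 5) + 23*(15 + 5))/5735 - 28147/22559 = (7 - 141*20 + 23*20)*(1/5735) - 28147*1/22559 = (7 - 2820 + 460)*(1/5735) - 28147/22559 = -2353*1/5735 - 28147/22559 = -2353/5735 - 28147/22559 = -214504372/129375865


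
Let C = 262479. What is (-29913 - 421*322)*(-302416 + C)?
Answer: 6608575075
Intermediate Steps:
(-29913 - 421*322)*(-302416 + C) = (-29913 - 421*322)*(-302416 + 262479) = (-29913 - 135562)*(-39937) = -165475*(-39937) = 6608575075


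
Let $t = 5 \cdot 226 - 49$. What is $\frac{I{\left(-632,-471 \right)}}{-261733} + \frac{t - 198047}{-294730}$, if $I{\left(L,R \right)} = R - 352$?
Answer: $\frac{25897532434}{38570283545} \approx 0.67144$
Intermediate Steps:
$t = 1081$ ($t = 1130 - 49 = 1081$)
$I{\left(L,R \right)} = -352 + R$ ($I{\left(L,R \right)} = R - 352 = -352 + R$)
$\frac{I{\left(-632,-471 \right)}}{-261733} + \frac{t - 198047}{-294730} = \frac{-352 - 471}{-261733} + \frac{1081 - 198047}{-294730} = \left(-823\right) \left(- \frac{1}{261733}\right) - - \frac{98483}{147365} = \frac{823}{261733} + \frac{98483}{147365} = \frac{25897532434}{38570283545}$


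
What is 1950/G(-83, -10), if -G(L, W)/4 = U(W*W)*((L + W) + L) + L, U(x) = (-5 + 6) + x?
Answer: 325/11906 ≈ 0.027297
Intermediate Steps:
U(x) = 1 + x
G(L, W) = -4*L - 4*(1 + W²)*(W + 2*L) (G(L, W) = -4*((1 + W*W)*((L + W) + L) + L) = -4*((1 + W²)*(W + 2*L) + L) = -4*(L + (1 + W²)*(W + 2*L)) = -4*L - 4*(1 + W²)*(W + 2*L))
1950/G(-83, -10) = 1950/(-12*(-83) - 4*(-10) - 4*(-10)³ - 8*(-83)*(-10)²) = 1950/(996 + 40 - 4*(-1000) - 8*(-83)*100) = 1950/(996 + 40 + 4000 + 66400) = 1950/71436 = 1950*(1/71436) = 325/11906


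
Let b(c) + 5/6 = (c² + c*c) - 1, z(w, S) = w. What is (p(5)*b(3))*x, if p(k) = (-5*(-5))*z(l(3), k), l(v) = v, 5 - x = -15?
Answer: 24250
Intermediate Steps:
x = 20 (x = 5 - 1*(-15) = 5 + 15 = 20)
b(c) = -11/6 + 2*c² (b(c) = -⅚ + ((c² + c*c) - 1) = -⅚ + ((c² + c²) - 1) = -⅚ + (2*c² - 1) = -⅚ + (-1 + 2*c²) = -11/6 + 2*c²)
p(k) = 75 (p(k) = -5*(-5)*3 = 25*3 = 75)
(p(5)*b(3))*x = (75*(-11/6 + 2*3²))*20 = (75*(-11/6 + 2*9))*20 = (75*(-11/6 + 18))*20 = (75*(97/6))*20 = (2425/2)*20 = 24250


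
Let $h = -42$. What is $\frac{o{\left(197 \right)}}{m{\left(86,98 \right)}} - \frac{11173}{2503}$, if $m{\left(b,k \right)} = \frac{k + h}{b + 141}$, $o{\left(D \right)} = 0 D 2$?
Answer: $- \frac{11173}{2503} \approx -4.4638$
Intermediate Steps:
$o{\left(D \right)} = 0$ ($o{\left(D \right)} = 0 \cdot 2 = 0$)
$m{\left(b,k \right)} = \frac{-42 + k}{141 + b}$ ($m{\left(b,k \right)} = \frac{k - 42}{b + 141} = \frac{-42 + k}{141 + b}$)
$\frac{o{\left(197 \right)}}{m{\left(86,98 \right)}} - \frac{11173}{2503} = \frac{0}{\frac{1}{141 + 86} \left(-42 + 98\right)} - \frac{11173}{2503} = \frac{0}{\frac{1}{227} \cdot 56} - \frac{11173}{2503} = \frac{0}{\frac{56}{227}} - \frac{11173}{2503} = 0 \cdot \frac{227}{56} - \frac{11173}{2503} = 0 - \frac{11173}{2503} = - \frac{11173}{2503}$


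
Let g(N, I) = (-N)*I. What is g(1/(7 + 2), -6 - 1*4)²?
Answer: 100/81 ≈ 1.2346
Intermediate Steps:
g(N, I) = -I*N
g(1/(7 + 2), -6 - 1*4)² = (-(-6 - 1*4)/(7 + 2))² = (-1*(-6 - 4)/9)² = (-1*(-10)*⅑)² = (10/9)² = 100/81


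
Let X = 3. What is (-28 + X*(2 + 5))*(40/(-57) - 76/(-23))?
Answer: -23884/1311 ≈ -18.218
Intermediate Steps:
(-28 + X*(2 + 5))*(40/(-57) - 76/(-23)) = (-28 + 3*(2 + 5))*(40/(-57) - 76/(-23)) = (-28 + 3*7)*(40*(-1/57) - 76*(-1/23)) = (-28 + 21)*(-40/57 + 76/23) = -7*3412/1311 = -23884/1311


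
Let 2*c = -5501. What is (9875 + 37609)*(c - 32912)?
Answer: -1693398150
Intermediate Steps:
c = -5501/2 (c = (½)*(-5501) = -5501/2 ≈ -2750.5)
(9875 + 37609)*(c - 32912) = (9875 + 37609)*(-5501/2 - 32912) = 47484*(-71325/2) = -1693398150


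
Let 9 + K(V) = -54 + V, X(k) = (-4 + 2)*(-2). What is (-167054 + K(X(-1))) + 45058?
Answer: -122055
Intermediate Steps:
X(k) = 4 (X(k) = -2*(-2) = 4)
K(V) = -63 + V (K(V) = -9 + (-54 + V) = -63 + V)
(-167054 + K(X(-1))) + 45058 = (-167054 + (-63 + 4)) + 45058 = (-167054 - 59) + 45058 = -167113 + 45058 = -122055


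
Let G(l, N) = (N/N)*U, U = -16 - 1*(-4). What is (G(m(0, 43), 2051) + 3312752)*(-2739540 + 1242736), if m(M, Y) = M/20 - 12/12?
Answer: -4958522482960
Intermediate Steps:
m(M, Y) = -1 + M/20 (m(M, Y) = M*(1/20) - 12*1/12 = M/20 - 1 = -1 + M/20)
U = -12 (U = -16 + 4 = -12)
G(l, N) = -12 (G(l, N) = (N/N)*(-12) = 1*(-12) = -12)
(G(m(0, 43), 2051) + 3312752)*(-2739540 + 1242736) = (-12 + 3312752)*(-2739540 + 1242736) = 3312740*(-1496804) = -4958522482960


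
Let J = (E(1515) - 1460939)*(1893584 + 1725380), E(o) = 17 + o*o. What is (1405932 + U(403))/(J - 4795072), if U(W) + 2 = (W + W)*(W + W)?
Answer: 1027783/1509653863510 ≈ 6.8081e-7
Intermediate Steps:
E(o) = 17 + o²
U(W) = -2 + 4*W² (U(W) = -2 + (W + W)*(W + W) = -2 + (2*W)*(2*W) = -2 + 4*W²)
J = 3019312522092 (J = ((17 + 1515²) - 1460939)*(1893584 + 1725380) = ((17 + 2295225) - 1460939)*3618964 = (2295242 - 1460939)*3618964 = 834303*3618964 = 3019312522092)
(1405932 + U(403))/(J - 4795072) = (1405932 + (-2 + 4*403²))/(3019312522092 - 4795072) = (1405932 + (-2 + 4*162409))/3019307727020 = (1405932 + (-2 + 649636))*(1/3019307727020) = (1405932 + 649634)*(1/3019307727020) = 2055566*(1/3019307727020) = 1027783/1509653863510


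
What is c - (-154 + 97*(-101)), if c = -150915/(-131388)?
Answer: 435864301/43796 ≈ 9952.2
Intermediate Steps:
c = 50305/43796 (c = -150915*(-1/131388) = 50305/43796 ≈ 1.1486)
c - (-154 + 97*(-101)) = 50305/43796 - (-154 + 97*(-101)) = 50305/43796 - (-154 - 9797) = 50305/43796 - 1*(-9951) = 50305/43796 + 9951 = 435864301/43796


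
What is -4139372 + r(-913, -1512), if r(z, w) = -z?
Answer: -4138459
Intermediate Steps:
-4139372 + r(-913, -1512) = -4139372 - 1*(-913) = -4139372 + 913 = -4138459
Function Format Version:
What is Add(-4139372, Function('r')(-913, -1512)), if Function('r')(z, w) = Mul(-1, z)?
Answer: -4138459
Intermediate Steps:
Add(-4139372, Function('r')(-913, -1512)) = Add(-4139372, Mul(-1, -913)) = Add(-4139372, 913) = -4138459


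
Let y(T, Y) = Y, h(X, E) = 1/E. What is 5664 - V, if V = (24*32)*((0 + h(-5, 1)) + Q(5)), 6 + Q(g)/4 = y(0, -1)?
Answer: 26400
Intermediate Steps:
Q(g) = -28 (Q(g) = -24 + 4*(-1) = -24 - 4 = -28)
V = -20736 (V = (24*32)*((0 + 1/1) - 28) = 768*((0 + 1) - 28) = 768*(1 - 28) = 768*(-27) = -20736)
5664 - V = 5664 - 1*(-20736) = 5664 + 20736 = 26400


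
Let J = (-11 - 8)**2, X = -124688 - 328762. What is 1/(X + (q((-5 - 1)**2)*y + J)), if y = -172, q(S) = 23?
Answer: -1/457045 ≈ -2.1880e-6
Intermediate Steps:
X = -453450
J = 361 (J = (-19)**2 = 361)
1/(X + (q((-5 - 1)**2)*y + J)) = 1/(-453450 + (23*(-172) + 361)) = 1/(-453450 + (-3956 + 361)) = 1/(-453450 - 3595) = 1/(-457045) = -1/457045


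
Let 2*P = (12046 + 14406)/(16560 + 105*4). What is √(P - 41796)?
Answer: I*√3012603715230/8490 ≈ 204.44*I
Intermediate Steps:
P = 6613/8490 (P = ((12046 + 14406)/(16560 + 105*4))/2 = (26452/(16560 + 420))/2 = (26452/16980)/2 = (26452*(1/16980))/2 = (½)*(6613/4245) = 6613/8490 ≈ 0.77892)
√(P - 41796) = √(6613/8490 - 41796) = √(-354841427/8490) = I*√3012603715230/8490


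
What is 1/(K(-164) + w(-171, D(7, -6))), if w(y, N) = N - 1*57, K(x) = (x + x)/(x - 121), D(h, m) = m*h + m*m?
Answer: -285/17627 ≈ -0.016168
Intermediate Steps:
D(h, m) = m² + h*m (D(h, m) = h*m + m² = m² + h*m)
K(x) = 2*x/(-121 + x) (K(x) = (2*x)/(-121 + x) = 2*x/(-121 + x))
w(y, N) = -57 + N (w(y, N) = N - 57 = -57 + N)
1/(K(-164) + w(-171, D(7, -6))) = 1/(2*(-164)/(-121 - 164) + (-57 - 6*(7 - 6))) = 1/(2*(-164)/(-285) + (-57 - 6*1)) = 1/(2*(-164)*(-1/285) + (-57 - 6)) = 1/(328/285 - 63) = 1/(-17627/285) = -285/17627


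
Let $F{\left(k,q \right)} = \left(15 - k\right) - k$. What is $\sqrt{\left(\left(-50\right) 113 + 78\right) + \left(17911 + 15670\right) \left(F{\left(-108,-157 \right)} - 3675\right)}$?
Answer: $2 i \sqrt{28914634} \approx 10754.0 i$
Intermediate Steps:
$F{\left(k,q \right)} = 15 - 2 k$
$\sqrt{\left(\left(-50\right) 113 + 78\right) + \left(17911 + 15670\right) \left(F{\left(-108,-157 \right)} - 3675\right)} = \sqrt{\left(\left(-50\right) 113 + 78\right) + \left(17911 + 15670\right) \left(\left(15 - -216\right) - 3675\right)} = \sqrt{\left(-5650 + 78\right) + 33581 \left(\left(15 + 216\right) - 3675\right)} = \sqrt{-5572 + 33581 \left(231 - 3675\right)} = \sqrt{-5572 + 33581 \left(-3444\right)} = \sqrt{-5572 - 115652964} = \sqrt{-115658536} = 2 i \sqrt{28914634}$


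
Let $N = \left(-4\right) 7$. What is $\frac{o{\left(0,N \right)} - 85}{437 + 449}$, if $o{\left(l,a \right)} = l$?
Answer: $- \frac{85}{886} \approx -0.095937$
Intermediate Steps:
$N = -28$
$\frac{o{\left(0,N \right)} - 85}{437 + 449} = \frac{0 - 85}{437 + 449} = - \frac{85}{886}$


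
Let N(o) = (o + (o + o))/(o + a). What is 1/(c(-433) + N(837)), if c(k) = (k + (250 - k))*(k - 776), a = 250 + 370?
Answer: -47/14205669 ≈ -3.3085e-6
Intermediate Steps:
a = 620
c(k) = -194000 + 250*k (c(k) = 250*(-776 + k) = -194000 + 250*k)
N(o) = 3*o/(620 + o) (N(o) = (o + (o + o))/(o + 620) = (o + 2*o)/(620 + o) = (3*o)/(620 + o) = 3*o/(620 + o))
1/(c(-433) + N(837)) = 1/((-194000 + 250*(-433)) + 3*837/(620 + 837)) = 1/((-194000 - 108250) + 3*837/1457) = 1/(-302250 + 3*837*(1/1457)) = 1/(-302250 + 81/47) = 1/(-14205669/47) = -47/14205669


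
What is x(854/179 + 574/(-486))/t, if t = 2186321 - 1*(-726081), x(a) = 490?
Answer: 245/1456201 ≈ 0.00016825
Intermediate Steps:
t = 2912402 (t = 2186321 + 726081 = 2912402)
x(854/179 + 574/(-486))/t = 490/2912402 = 490*(1/2912402) = 245/1456201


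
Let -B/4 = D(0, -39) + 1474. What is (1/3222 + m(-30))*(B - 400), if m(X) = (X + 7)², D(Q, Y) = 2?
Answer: -5372391728/1611 ≈ -3.3348e+6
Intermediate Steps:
m(X) = (7 + X)²
B = -5904 (B = -4*(2 + 1474) = -4*1476 = -5904)
(1/3222 + m(-30))*(B - 400) = (1/3222 + (7 - 30)²)*(-5904 - 400) = (1/3222 + (-23)²)*(-6304) = (1/3222 + 529)*(-6304) = (1704439/3222)*(-6304) = -5372391728/1611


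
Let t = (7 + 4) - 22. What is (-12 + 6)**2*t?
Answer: -396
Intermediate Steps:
t = -11 (t = 11 - 22 = -11)
(-12 + 6)**2*t = (-12 + 6)**2*(-11) = (-6)**2*(-11) = 36*(-11) = -396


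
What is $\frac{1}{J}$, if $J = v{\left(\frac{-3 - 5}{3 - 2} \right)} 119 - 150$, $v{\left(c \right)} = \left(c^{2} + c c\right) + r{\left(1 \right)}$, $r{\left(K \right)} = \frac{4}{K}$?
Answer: $\frac{1}{15558} \approx 6.4276 \cdot 10^{-5}$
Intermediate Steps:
$v{\left(c \right)} = 4 + 2 c^{2}$ ($v{\left(c \right)} = \left(c^{2} + c c\right) + \frac{4}{1} = \left(c^{2} + c^{2}\right) + 4 \cdot 1 = 2 c^{2} + 4 = 4 + 2 c^{2}$)
$J = 15558$ ($J = \left(4 + 2 \left(\frac{-3 - 5}{3 - 2}\right)^{2}\right) 119 - 150 = \left(4 + 2 \left(- \frac{8}{1}\right)^{2}\right) 119 - 150 = \left(4 + 2 \left(\left(-8\right) 1\right)^{2}\right) 119 - 150 = \left(4 + 2 \left(-8\right)^{2}\right) 119 - 150 = \left(4 + 2 \cdot 64\right) 119 - 150 = \left(4 + 128\right) 119 - 150 = 132 \cdot 119 - 150 = 15708 - 150 = 15558$)
$\frac{1}{J} = \frac{1}{15558}$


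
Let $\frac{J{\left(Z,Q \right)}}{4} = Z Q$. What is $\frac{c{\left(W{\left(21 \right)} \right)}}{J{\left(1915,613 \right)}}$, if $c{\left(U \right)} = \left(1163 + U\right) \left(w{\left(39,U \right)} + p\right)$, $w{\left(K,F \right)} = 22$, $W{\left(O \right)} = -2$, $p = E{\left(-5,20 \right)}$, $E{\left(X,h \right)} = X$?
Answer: $\frac{19737}{4695580} \approx 0.0042033$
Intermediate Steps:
$p = -5$
$c{\left(U \right)} = 19771 + 17 U$ ($c{\left(U \right)} = \left(1163 + U\right) \left(22 - 5\right) = \left(1163 + U\right) 17 = 19771 + 17 U$)
$J{\left(Z,Q \right)} = 4 Q Z$ ($J{\left(Z,Q \right)} = 4 Z Q = 4 Q Z$)
$\frac{c{\left(W{\left(21 \right)} \right)}}{J{\left(1915,613 \right)}} = \frac{19771 + 17 \left(-2\right)}{4 \cdot 613 \cdot 1915} = \frac{19771 - 34}{4695580} = 19737 \cdot \frac{1}{4695580} = \frac{19737}{4695580}$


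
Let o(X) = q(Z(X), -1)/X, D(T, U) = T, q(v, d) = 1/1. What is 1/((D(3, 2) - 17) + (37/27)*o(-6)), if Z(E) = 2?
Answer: -162/2305 ≈ -0.070282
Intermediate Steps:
q(v, d) = 1
o(X) = 1/X
1/((D(3, 2) - 17) + (37/27)*o(-6)) = 1/((3 - 17) + (37/27)/(-6)) = 1/(-14 + (37*(1/27))*(-1/6)) = 1/(-14 + (37/27)*(-1/6)) = 1/(-14 - 37/162) = 1/(-2305/162) = -162/2305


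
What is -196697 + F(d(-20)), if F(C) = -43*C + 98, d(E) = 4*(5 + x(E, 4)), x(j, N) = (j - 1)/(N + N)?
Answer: -394015/2 ≈ -1.9701e+5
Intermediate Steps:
x(j, N) = (-1 + j)/(2*N) (x(j, N) = (-1 + j)/((2*N)) = (-1 + j)*(1/(2*N)) = (-1 + j)/(2*N))
d(E) = 39/2 + E/2 (d(E) = 4*(5 + (1/2)*(-1 + E)/4) = 4*(5 + (1/2)*(1/4)*(-1 + E)) = 4*(5 + (-1/8 + E/8)) = 4*(39/8 + E/8) = 39/2 + E/2)
F(C) = 98 - 43*C
-196697 + F(d(-20)) = -196697 + (98 - 43*(39/2 + (1/2)*(-20))) = -196697 + (98 - 43*(39/2 - 10)) = -196697 + (98 - 43*19/2) = -196697 + (98 - 817/2) = -196697 - 621/2 = -394015/2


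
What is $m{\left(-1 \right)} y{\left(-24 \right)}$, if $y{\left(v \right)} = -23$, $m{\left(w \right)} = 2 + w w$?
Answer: $-69$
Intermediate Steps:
$m{\left(w \right)} = 2 + w^{2}$
$m{\left(-1 \right)} y{\left(-24 \right)} = \left(2 + \left(-1\right)^{2}\right) \left(-23\right) = \left(2 + 1\right) \left(-23\right) = 3 \left(-23\right) = -69$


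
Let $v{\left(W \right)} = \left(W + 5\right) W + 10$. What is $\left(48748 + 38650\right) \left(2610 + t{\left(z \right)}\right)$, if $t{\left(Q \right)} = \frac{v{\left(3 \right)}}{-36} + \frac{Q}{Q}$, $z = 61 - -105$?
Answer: $\frac{2053022719}{9} \approx 2.2811 \cdot 10^{8}$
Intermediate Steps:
$z = 166$ ($z = 61 + 105 = 166$)
$v{\left(W \right)} = 10 + W \left(5 + W\right)$ ($v{\left(W \right)} = \left(5 + W\right) W + 10 = W \left(5 + W\right) + 10 = 10 + W \left(5 + W\right)$)
$t{\left(Q \right)} = \frac{1}{18}$ ($t{\left(Q \right)} = \frac{10 + 3^{2} + 5 \cdot 3}{-36} + \frac{Q}{Q} = \left(10 + 9 + 15\right) \left(- \frac{1}{36}\right) + 1 = 34 \left(- \frac{1}{36}\right) + 1 = - \frac{17}{18} + 1 = \frac{1}{18}$)
$\left(48748 + 38650\right) \left(2610 + t{\left(z \right)}\right) = \left(48748 + 38650\right) \left(2610 + \frac{1}{18}\right) = 87398 \cdot \frac{46981}{18} = \frac{2053022719}{9}$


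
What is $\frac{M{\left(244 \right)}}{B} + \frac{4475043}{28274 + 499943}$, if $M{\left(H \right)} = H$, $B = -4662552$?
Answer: $\frac{5216247951197}{615709807446} \approx 8.4719$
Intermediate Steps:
$\frac{M{\left(244 \right)}}{B} + \frac{4475043}{28274 + 499943} = \frac{244}{-4662552} + \frac{4475043}{28274 + 499943} = 244 \left(- \frac{1}{4662552}\right) + \frac{4475043}{528217} = - \frac{61}{1165638} + 4475043 \cdot \frac{1}{528217} = - \frac{61}{1165638} + \frac{4475043}{528217} = \frac{5216247951197}{615709807446}$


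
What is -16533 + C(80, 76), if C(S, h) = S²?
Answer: -10133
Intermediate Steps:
-16533 + C(80, 76) = -16533 + 80² = -16533 + 6400 = -10133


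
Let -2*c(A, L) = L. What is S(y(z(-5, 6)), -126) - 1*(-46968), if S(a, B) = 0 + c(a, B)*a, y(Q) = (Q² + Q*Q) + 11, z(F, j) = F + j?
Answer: 47787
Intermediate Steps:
c(A, L) = -L/2
y(Q) = 11 + 2*Q² (y(Q) = (Q² + Q²) + 11 = 2*Q² + 11 = 11 + 2*Q²)
S(a, B) = -B*a/2 (S(a, B) = 0 + (-B/2)*a = 0 - B*a/2 = -B*a/2)
S(y(z(-5, 6)), -126) - 1*(-46968) = -½*(-126)*(11 + 2*(-5 + 6)²) - 1*(-46968) = -½*(-126)*(11 + 2*1²) + 46968 = -½*(-126)*(11 + 2*1) + 46968 = -½*(-126)*(11 + 2) + 46968 = -½*(-126)*13 + 46968 = 819 + 46968 = 47787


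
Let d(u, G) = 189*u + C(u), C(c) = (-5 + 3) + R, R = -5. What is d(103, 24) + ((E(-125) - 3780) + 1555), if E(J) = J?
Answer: 17110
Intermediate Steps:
C(c) = -7 (C(c) = (-5 + 3) - 5 = -2 - 5 = -7)
d(u, G) = -7 + 189*u (d(u, G) = 189*u - 7 = -7 + 189*u)
d(103, 24) + ((E(-125) - 3780) + 1555) = (-7 + 189*103) + ((-125 - 3780) + 1555) = (-7 + 19467) + (-3905 + 1555) = 19460 - 2350 = 17110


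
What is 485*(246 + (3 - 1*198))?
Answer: 24735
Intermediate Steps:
485*(246 + (3 - 1*198)) = 485*(246 + (3 - 198)) = 485*(246 - 195) = 485*51 = 24735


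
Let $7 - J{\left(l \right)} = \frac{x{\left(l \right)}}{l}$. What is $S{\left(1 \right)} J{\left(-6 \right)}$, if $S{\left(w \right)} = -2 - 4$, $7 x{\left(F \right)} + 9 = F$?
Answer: $- \frac{279}{7} \approx -39.857$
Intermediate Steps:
$x{\left(F \right)} = - \frac{9}{7} + \frac{F}{7}$
$S{\left(w \right)} = -6$
$J{\left(l \right)} = 7 - \frac{- \frac{9}{7} + \frac{l}{7}}{l}$
$S{\left(1 \right)} J{\left(-6 \right)} = - 6 \frac{3 \left(3 + 16 \left(-6\right)\right)}{7 \left(-6\right)} = - 6 \cdot \frac{3}{7} \left(- \frac{1}{6}\right) \left(3 - 96\right) = - 6 \cdot \frac{3}{7} \left(- \frac{1}{6}\right) \left(-93\right) = \left(-6\right) \frac{93}{14} = - \frac{279}{7}$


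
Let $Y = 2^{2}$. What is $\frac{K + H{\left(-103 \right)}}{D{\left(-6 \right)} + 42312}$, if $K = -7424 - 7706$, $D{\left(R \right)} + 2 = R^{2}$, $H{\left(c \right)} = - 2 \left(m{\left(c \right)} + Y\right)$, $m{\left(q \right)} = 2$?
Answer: $- \frac{7571}{21173} \approx -0.35758$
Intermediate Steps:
$Y = 4$
$H{\left(c \right)} = -12$ ($H{\left(c \right)} = - 2 \left(2 + 4\right) = \left(-2\right) 6 = -12$)
$D{\left(R \right)} = -2 + R^{2}$
$K = -15130$
$\frac{K + H{\left(-103 \right)}}{D{\left(-6 \right)} + 42312} = \frac{-15130 - 12}{\left(-2 + \left(-6\right)^{2}\right) + 42312} = - \frac{15142}{\left(-2 + 36\right) + 42312} = - \frac{15142}{34 + 42312} = - \frac{15142}{42346} = \left(-15142\right) \frac{1}{42346} = - \frac{7571}{21173}$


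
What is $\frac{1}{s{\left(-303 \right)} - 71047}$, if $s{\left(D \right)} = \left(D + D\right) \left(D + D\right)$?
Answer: $\frac{1}{296189} \approx 3.3762 \cdot 10^{-6}$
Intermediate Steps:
$s{\left(D \right)} = 4 D^{2}$ ($s{\left(D \right)} = 2 D 2 D = 4 D^{2}$)
$\frac{1}{s{\left(-303 \right)} - 71047} = \frac{1}{4 \left(-303\right)^{2} - 71047} = \frac{1}{4 \cdot 91809 - 71047} = \frac{1}{367236 - 71047} = \frac{1}{296189}$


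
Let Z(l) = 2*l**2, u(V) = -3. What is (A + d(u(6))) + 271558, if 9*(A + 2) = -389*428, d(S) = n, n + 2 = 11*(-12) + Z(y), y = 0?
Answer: 2276306/9 ≈ 2.5292e+5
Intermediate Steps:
n = -134 (n = -2 + (11*(-12) + 2*0**2) = -2 + (-132 + 2*0) = -2 + (-132 + 0) = -2 - 132 = -134)
d(S) = -134
A = -166510/9 (A = -2 + (-389*428)/9 = -2 + (1/9)*(-166492) = -2 - 166492/9 = -166510/9 ≈ -18501.)
(A + d(u(6))) + 271558 = (-166510/9 - 134) + 271558 = -167716/9 + 271558 = 2276306/9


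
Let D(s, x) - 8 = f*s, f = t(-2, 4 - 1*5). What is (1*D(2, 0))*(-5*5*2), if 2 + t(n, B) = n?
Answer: 0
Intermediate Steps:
t(n, B) = -2 + n
f = -4 (f = -2 - 2 = -4)
D(s, x) = 8 - 4*s
(1*D(2, 0))*(-5*5*2) = (1*(8 - 4*2))*(-5*5*2) = (1*(8 - 8))*(-25*2) = (1*0)*(-50) = 0*(-50) = 0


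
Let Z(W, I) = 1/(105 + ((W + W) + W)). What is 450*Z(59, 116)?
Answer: 75/47 ≈ 1.5957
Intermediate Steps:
Z(W, I) = 1/(105 + 3*W) (Z(W, I) = 1/(105 + (2*W + W)) = 1/(105 + 3*W))
450*Z(59, 116) = 450*(1/(3*(35 + 59))) = 450*((⅓)/94) = 450*((⅓)*(1/94)) = 450*(1/282) = 75/47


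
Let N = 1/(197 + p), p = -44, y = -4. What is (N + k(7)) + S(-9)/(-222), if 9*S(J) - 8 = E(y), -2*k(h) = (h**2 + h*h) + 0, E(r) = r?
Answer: -832090/16983 ≈ -48.995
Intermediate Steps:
k(h) = -h**2 (k(h) = -((h**2 + h*h) + 0)/2 = -((h**2 + h**2) + 0)/2 = -(2*h**2 + 0)/2 = -h**2)
S(J) = 4/9 (S(J) = 8/9 + (1/9)*(-4) = 8/9 - 4/9 = 4/9)
N = 1/153 (N = 1/(197 - 44) = 1/153 ≈ 0.0065359)
(N + k(7)) + S(-9)/(-222) = (1/153 - 1*7**2) + (4/9)/(-222) = (1/153 - 1*49) + (4/9)*(-1/222) = (1/153 - 49) - 2/999 = -7496/153 - 2/999 = -832090/16983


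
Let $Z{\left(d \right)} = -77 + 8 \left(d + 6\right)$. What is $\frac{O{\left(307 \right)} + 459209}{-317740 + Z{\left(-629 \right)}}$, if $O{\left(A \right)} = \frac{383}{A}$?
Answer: $- \frac{140977546}{99099907} \approx -1.4226$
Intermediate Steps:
$Z{\left(d \right)} = -29 + 8 d$ ($Z{\left(d \right)} = -77 + 8 \left(6 + d\right) = -77 + \left(48 + 8 d\right) = -29 + 8 d$)
$\frac{O{\left(307 \right)} + 459209}{-317740 + Z{\left(-629 \right)}} = \frac{\frac{383}{307} + 459209}{-317740 + \left(-29 + 8 \left(-629\right)\right)} = \frac{383 \cdot \frac{1}{307} + 459209}{-317740 - 5061} = \frac{\frac{383}{307} + 459209}{-317740 - 5061} = \frac{140977546}{307 \left(-322801\right)} = \frac{140977546}{307} \left(- \frac{1}{322801}\right) = - \frac{140977546}{99099907}$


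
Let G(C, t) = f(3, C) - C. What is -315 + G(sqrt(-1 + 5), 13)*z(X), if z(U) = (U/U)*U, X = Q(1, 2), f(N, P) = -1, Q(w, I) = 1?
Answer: -318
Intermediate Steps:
X = 1
z(U) = U (z(U) = 1*U = U)
G(C, t) = -1 - C
-315 + G(sqrt(-1 + 5), 13)*z(X) = -315 + (-1 - sqrt(-1 + 5))*1 = -315 + (-1 - sqrt(4))*1 = -315 + (-1 - 1*2)*1 = -315 + (-1 - 2)*1 = -315 - 3*1 = -315 - 3 = -318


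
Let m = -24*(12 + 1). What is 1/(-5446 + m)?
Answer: -1/5758 ≈ -0.00017367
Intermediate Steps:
m = -312 (m = -24*13 = -312)
1/(-5446 + m) = 1/(-5446 - 312) = 1/(-5758) = -1/5758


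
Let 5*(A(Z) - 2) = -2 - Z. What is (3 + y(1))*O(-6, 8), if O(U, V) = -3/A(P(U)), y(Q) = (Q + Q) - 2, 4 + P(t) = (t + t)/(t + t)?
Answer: -45/11 ≈ -4.0909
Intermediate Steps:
P(t) = -3 (P(t) = -4 + (t + t)/(t + t) = -4 + (2*t)/((2*t)) = -4 + (2*t)*(1/(2*t)) = -4 + 1 = -3)
y(Q) = -2 + 2*Q (y(Q) = 2*Q - 2 = -2 + 2*Q)
A(Z) = 8/5 - Z/5 (A(Z) = 2 + (-2 - Z)/5 = 2 + (-⅖ - Z/5) = 8/5 - Z/5)
O(U, V) = -15/11 (O(U, V) = -3/(8/5 - ⅕*(-3)) = -3/(8/5 + ⅗) = -3/11/5 = -3*5/11 = -15/11)
(3 + y(1))*O(-6, 8) = (3 + (-2 + 2*1))*(-15/11) = (3 + (-2 + 2))*(-15/11) = (3 + 0)*(-15/11) = 3*(-15/11) = -45/11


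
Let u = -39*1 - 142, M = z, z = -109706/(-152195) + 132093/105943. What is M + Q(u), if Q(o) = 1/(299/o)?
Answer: 6567773516822/4821074470615 ≈ 1.3623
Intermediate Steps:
z = 31726476893/16123994885 (z = -109706*(-1/152195) + 132093*(1/105943) = 109706/152195 + 132093/105943 = 31726476893/16123994885 ≈ 1.9677)
M = 31726476893/16123994885 ≈ 1.9677
u = -181 (u = -39 - 142 = -181)
Q(o) = o/299
M + Q(u) = 31726476893/16123994885 + (1/299)*(-181) = 31726476893/16123994885 - 181/299 = 6567773516822/4821074470615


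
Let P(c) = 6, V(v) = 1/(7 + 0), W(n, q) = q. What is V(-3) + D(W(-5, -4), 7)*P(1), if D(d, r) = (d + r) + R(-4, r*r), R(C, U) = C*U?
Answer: -8105/7 ≈ -1157.9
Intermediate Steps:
V(v) = 1/7
D(d, r) = d + r - 4*r**2 (D(d, r) = (d + r) - 4*r*r = (d + r) - 4*r**2 = d + r - 4*r**2)
V(-3) + D(W(-5, -4), 7)*P(1) = 1/7 + (-4 + 7 - 4*7**2)*6 = 1/7 + (-4 + 7 - 4*49)*6 = 1/7 + (-4 + 7 - 196)*6 = 1/7 - 193*6 = 1/7 - 1158 = -8105/7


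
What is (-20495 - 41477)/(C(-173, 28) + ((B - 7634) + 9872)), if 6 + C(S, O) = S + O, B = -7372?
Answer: 61972/5285 ≈ 11.726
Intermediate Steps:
C(S, O) = -6 + O + S (C(S, O) = -6 + (S + O) = -6 + (O + S) = -6 + O + S)
(-20495 - 41477)/(C(-173, 28) + ((B - 7634) + 9872)) = (-20495 - 41477)/((-6 + 28 - 173) + ((-7372 - 7634) + 9872)) = -61972/(-151 + (-15006 + 9872)) = -61972/(-151 - 5134) = -61972/(-5285) = -61972*(-1/5285) = 61972/5285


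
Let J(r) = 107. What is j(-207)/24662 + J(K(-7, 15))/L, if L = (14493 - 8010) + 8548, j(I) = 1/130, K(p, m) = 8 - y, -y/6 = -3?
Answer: 343063451/48190287860 ≈ 0.0071189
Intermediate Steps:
y = 18 (y = -6*(-3) = 18)
K(p, m) = -10 (K(p, m) = 8 - 1*18 = 8 - 18 = -10)
j(I) = 1/130
L = 15031 (L = 6483 + 8548 = 15031)
j(-207)/24662 + J(K(-7, 15))/L = (1/130)/24662 + 107/15031 = (1/130)*(1/24662) + 107*(1/15031) = 1/3206060 + 107/15031 = 343063451/48190287860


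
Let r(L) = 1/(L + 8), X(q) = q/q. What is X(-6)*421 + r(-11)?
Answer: 1262/3 ≈ 420.67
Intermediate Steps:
X(q) = 1
r(L) = 1/(8 + L)
X(-6)*421 + r(-11) = 1*421 + 1/(8 - 11) = 421 + 1/(-3) = 421 - 1/3 = 1262/3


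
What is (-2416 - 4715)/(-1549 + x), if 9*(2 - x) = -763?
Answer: 64179/13160 ≈ 4.8768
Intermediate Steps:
x = 781/9 (x = 2 - ⅑*(-763) = 2 + 763/9 = 781/9 ≈ 86.778)
(-2416 - 4715)/(-1549 + x) = (-2416 - 4715)/(-1549 + 781/9) = -7131/(-13160/9) = -7131*(-9/13160) = 64179/13160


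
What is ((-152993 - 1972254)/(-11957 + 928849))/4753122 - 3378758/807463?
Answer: -14724965390898702953/3519004126302517512 ≈ -4.1844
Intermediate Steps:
((-152993 - 1972254)/(-11957 + 928849))/4753122 - 3378758/807463 = -2125247/916892*(1/4753122) - 3378758*1/807463 = -2125247*1/916892*(1/4753122) - 3378758/807463 = -2125247/916892*1/4753122 - 3378758/807463 = -2125247/4358099536824 - 3378758/807463 = -14724965390898702953/3519004126302517512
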